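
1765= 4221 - 2456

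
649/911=649/911 = 0.71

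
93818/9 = 10424 +2/9 = 10424.22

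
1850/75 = 74/3 = 24.67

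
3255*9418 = 30655590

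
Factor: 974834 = 2^1 * 7^1*179^1*389^1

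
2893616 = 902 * 3208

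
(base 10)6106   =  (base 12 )364a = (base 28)7M2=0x17da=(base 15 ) 1c21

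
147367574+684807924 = 832175498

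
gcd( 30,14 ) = 2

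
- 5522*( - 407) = 2247454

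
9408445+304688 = 9713133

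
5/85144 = 5/85144 = 0.00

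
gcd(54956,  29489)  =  1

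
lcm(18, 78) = 234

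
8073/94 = 8073/94 = 85.88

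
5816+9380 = 15196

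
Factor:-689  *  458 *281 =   -  2^1*13^1*53^1*229^1* 281^1 = -88672922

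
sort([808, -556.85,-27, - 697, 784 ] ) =[ - 697,-556.85 , - 27,784,808]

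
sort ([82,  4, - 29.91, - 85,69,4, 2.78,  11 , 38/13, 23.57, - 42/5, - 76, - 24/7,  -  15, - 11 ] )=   [-85,  -  76,-29.91 ,-15, - 11, - 42/5, - 24/7, 2.78, 38/13,4,4, 11,  23.57,  69, 82 ] 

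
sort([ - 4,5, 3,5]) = [ - 4 , 3,5, 5 ] 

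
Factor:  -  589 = -19^1* 31^1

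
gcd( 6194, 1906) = 2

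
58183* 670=38982610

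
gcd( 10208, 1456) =16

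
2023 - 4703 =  - 2680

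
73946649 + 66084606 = 140031255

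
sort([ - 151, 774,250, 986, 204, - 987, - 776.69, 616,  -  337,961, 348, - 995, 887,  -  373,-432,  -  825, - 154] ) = [ - 995, - 987 , - 825, - 776.69,  -  432, - 373, - 337,-154,-151, 204, 250, 348,616,774,887, 961,986]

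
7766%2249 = 1019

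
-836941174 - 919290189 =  - 1756231363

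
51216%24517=2182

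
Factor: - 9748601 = -31^1*157^1*2003^1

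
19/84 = 19/84 = 0.23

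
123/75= 1 + 16/25 =1.64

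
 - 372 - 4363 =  -4735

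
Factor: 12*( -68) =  - 2^4 * 3^1*17^1  =  - 816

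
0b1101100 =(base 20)58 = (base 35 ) 33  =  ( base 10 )108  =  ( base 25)48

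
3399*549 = 1866051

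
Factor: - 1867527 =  - 3^2*59^1*3517^1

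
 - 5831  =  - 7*833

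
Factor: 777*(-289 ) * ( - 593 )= 133159929 = 3^1*7^1*17^2 * 37^1*593^1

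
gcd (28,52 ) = 4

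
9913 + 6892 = 16805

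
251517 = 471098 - 219581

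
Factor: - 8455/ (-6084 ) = 2^(-2)*3^( - 2)  *5^1*13^( - 2)*19^1*89^1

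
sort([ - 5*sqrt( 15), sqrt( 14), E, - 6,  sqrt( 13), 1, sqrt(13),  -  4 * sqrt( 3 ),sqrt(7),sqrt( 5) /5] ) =[-5*sqrt( 15), - 4*sqrt( 3 ), - 6,sqrt( 5 )/5,1,sqrt( 7), E, sqrt(13), sqrt(13),sqrt( 14 ) ] 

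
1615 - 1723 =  - 108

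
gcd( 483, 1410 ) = 3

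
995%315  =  50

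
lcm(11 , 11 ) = 11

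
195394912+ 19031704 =214426616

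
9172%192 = 148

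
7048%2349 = 1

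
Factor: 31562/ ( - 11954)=-139^( - 1 )  *  367^1 = -367/139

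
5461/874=6 + 217/874 = 6.25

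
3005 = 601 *5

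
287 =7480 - 7193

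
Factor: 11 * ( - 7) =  - 7^1  *11^1 = - 77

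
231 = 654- 423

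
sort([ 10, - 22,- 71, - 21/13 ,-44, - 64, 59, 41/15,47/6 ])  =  [-71 , - 64, - 44, - 22 , - 21/13, 41/15,  47/6,10, 59]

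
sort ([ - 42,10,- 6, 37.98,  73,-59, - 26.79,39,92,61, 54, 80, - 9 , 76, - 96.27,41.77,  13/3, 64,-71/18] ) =[ - 96.27,-59,  -  42, - 26.79,- 9,-6, - 71/18, 13/3,  10,37.98,39,  41.77, 54 , 61,  64,  73, 76, 80, 92]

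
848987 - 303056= 545931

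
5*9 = 45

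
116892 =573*204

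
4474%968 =602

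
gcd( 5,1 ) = 1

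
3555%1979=1576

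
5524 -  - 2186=7710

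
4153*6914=28713842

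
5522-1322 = 4200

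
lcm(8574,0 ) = 0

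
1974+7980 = 9954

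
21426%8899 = 3628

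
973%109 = 101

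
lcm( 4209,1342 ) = 92598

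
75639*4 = 302556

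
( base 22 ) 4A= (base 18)58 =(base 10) 98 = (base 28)3e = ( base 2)1100010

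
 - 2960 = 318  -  3278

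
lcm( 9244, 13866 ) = 27732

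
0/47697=0 = 0.00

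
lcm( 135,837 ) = 4185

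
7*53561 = 374927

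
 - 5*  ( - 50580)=252900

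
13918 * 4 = 55672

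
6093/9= 677= 677.00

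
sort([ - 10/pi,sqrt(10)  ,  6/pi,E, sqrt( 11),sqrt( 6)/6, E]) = [  -  10/pi, sqrt( 6 )/6,6/pi,E , E, sqrt( 10 ), sqrt ( 11)] 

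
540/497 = 540/497 = 1.09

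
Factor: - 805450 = - 2^1 * 5^2*89^1 * 181^1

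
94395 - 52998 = 41397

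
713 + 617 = 1330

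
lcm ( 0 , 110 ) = 0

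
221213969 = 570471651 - 349257682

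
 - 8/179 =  - 1 + 171/179 = - 0.04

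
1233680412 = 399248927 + 834431485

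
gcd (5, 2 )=1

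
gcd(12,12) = 12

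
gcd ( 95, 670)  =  5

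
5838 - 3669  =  2169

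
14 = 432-418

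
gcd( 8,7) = 1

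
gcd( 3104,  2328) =776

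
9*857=7713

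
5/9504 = 5/9504 = 0.00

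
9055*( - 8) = -72440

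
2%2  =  0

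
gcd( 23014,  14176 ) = 2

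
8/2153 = 8/2153 =0.00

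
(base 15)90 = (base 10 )135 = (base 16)87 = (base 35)3U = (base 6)343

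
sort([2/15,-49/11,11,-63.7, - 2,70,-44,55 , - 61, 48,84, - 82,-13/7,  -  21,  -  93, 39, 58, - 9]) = [ -93,-82, - 63.7,-61, - 44, - 21,-9, - 49/11, - 2 ,  -  13/7, 2/15,11,39,  48, 55,58,  70,84 ] 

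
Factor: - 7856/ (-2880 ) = 491/180 = 2^(-2)*3^( - 2 ) * 5^( - 1)*491^1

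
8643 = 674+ 7969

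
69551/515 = 69551/515  =  135.05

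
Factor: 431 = 431^1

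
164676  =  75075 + 89601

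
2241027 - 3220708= - 979681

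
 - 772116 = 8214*(- 94)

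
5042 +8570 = 13612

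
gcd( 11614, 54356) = 2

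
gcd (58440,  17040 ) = 120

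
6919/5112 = 6919/5112 = 1.35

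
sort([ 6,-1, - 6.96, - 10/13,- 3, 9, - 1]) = [ - 6.96, - 3, - 1 ,-1, - 10/13, 6 , 9]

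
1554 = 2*777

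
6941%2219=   284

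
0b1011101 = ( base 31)30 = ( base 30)33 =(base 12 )79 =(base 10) 93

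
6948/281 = 6948/281 = 24.73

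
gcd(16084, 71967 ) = 1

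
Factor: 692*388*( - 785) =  - 210769360=- 2^4 * 5^1  *97^1 * 157^1*173^1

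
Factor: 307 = 307^1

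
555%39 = 9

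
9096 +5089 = 14185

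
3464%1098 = 170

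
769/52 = 769/52= 14.79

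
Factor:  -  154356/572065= -228/845= - 2^2*3^1 * 5^(  -  1 )*13^ (-2 )*19^1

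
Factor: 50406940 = 2^2*5^1*2520347^1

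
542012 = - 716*( - 757)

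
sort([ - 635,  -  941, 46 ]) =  [ - 941, - 635,46 ]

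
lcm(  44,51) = 2244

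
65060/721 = 65060/721= 90.24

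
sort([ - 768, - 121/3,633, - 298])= [ - 768, - 298, - 121/3,633 ] 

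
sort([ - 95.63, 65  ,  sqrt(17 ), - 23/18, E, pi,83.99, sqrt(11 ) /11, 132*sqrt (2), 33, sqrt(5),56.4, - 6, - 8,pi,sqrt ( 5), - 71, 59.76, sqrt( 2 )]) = [ - 95.63, - 71, - 8, - 6, - 23/18, sqrt (11 )/11, sqrt( 2 ) , sqrt (5), sqrt(5 ), E,pi,pi, sqrt(17), 33,56.4 , 59.76,65,83.99,132*sqrt( 2 ) ] 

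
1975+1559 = 3534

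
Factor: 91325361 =3^1*37^1 * 463^1*1777^1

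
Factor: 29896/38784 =2^( - 4)*3^(  -  1 )*37^1 = 37/48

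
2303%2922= 2303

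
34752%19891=14861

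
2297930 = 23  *99910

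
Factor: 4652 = 2^2*1163^1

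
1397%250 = 147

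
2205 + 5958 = 8163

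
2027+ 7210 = 9237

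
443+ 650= 1093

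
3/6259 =3/6259 =0.00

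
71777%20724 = 9605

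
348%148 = 52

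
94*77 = 7238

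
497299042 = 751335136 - 254036094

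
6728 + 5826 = 12554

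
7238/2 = 3619 = 3619.00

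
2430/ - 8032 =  - 1215/4016 = -0.30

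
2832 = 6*472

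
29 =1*29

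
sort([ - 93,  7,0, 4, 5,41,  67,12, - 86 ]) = [-93, - 86 , 0, 4,5,7,12,  41,  67 ]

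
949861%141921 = 98335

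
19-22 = -3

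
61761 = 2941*21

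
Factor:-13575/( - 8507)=3^1*5^2 * 47^( - 1)= 75/47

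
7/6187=7/6187  =  0.00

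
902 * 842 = 759484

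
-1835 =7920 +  - 9755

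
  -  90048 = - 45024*2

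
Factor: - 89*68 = -6052 =- 2^2*17^1 * 89^1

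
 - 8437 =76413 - 84850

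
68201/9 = 68201/9 = 7577.89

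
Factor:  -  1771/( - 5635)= 5^(  -  1)*7^( -1)*11^1 = 11/35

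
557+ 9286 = 9843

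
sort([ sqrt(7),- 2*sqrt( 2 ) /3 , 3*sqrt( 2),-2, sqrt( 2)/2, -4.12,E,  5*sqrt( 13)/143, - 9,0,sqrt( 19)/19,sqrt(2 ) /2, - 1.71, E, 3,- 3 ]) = [-9,-4.12, - 3, - 2, - 1.71, - 2*sqrt( 2 ) /3,0,5*sqrt ( 13)/143,  sqrt(19)/19,sqrt( 2 ) /2 , sqrt( 2 ) /2, sqrt( 7 ), E,E, 3, 3*sqrt(2 ) ] 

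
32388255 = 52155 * 621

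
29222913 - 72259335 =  - 43036422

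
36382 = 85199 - 48817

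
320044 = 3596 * 89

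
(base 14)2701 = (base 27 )9B3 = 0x1acd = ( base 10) 6861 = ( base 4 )1223031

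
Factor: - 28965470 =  - 2^1*5^1*31^1* 223^1*419^1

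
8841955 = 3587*2465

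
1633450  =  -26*(-62825) 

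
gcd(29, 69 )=1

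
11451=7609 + 3842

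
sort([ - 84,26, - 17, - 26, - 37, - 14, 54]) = [ - 84, - 37, - 26, - 17,- 14, 26, 54 ]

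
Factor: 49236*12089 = 2^2*3^1*7^1*11^2*157^1*373^1 = 595214004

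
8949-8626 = 323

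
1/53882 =1/53882 = 0.00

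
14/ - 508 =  - 7/254 = - 0.03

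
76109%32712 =10685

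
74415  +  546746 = 621161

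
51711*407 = 21046377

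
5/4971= 5/4971  =  0.00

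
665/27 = 24 + 17/27  =  24.63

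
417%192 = 33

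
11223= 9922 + 1301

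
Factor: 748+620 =1368 = 2^3 * 3^2 * 19^1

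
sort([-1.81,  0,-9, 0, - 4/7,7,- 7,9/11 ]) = [ - 9, - 7, - 1.81, - 4/7, 0, 0, 9/11, 7]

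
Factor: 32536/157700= 2^1 * 5^( - 2) * 7^2*19^( - 1 ) = 98/475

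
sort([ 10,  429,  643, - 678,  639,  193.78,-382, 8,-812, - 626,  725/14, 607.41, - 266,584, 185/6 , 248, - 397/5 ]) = [ - 812, - 678, -626, - 382, - 266, - 397/5,8,10,185/6,725/14,193.78,  248,429, 584 , 607.41, 639 , 643 ]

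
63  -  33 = 30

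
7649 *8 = 61192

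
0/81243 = 0 =0.00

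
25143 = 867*29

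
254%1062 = 254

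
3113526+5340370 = 8453896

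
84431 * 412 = 34785572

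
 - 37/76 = -1  +  39/76 = -0.49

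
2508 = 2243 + 265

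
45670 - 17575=28095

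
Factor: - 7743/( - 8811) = 29/33 = 3^( - 1 )*11^( - 1)*29^1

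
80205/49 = 80205/49  =  1636.84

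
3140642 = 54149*58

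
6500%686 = 326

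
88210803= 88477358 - 266555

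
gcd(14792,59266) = 2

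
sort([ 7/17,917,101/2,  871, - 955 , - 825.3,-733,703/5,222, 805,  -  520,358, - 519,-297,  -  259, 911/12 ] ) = [  -  955 , -825.3,-733,-520,-519 , - 297,-259,7/17, 101/2,911/12,703/5 , 222, 358, 805,871, 917 ] 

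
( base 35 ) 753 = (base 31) 93b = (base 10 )8753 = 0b10001000110001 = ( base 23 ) GCD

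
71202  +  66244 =137446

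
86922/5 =17384  +  2/5 = 17384.40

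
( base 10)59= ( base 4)323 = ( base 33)1q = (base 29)21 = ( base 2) 111011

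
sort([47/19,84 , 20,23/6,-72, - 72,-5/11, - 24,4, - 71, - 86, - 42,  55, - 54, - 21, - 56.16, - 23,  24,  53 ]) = [- 86, - 72, - 72, - 71, - 56.16, - 54,- 42, - 24, - 23,- 21 , - 5/11,47/19,23/6,4,20, 24, 53,55, 84 ] 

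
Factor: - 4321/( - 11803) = 149/407 = 11^( - 1 )*37^( - 1)*149^1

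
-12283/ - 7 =1754 + 5/7=1754.71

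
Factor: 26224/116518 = 88/391=2^3*11^1*17^ ( - 1 )*23^( - 1)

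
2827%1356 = 115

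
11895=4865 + 7030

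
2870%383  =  189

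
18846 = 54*349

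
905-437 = 468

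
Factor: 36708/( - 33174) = -322/291 = -2^1*3^(  -  1 )*7^1*23^1*97^ ( - 1 ) 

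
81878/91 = 81878/91 = 899.76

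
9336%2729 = 1149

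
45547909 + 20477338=66025247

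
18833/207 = 90+203/207=90.98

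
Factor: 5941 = 13^1*457^1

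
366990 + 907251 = 1274241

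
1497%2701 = 1497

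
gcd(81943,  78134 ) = 1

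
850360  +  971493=1821853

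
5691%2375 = 941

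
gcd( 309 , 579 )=3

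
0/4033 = 0= 0.00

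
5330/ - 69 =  - 5330/69 = - 77.25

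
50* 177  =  8850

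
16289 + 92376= 108665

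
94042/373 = 94042/373 = 252.12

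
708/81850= 354/40925  =  0.01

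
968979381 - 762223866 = 206755515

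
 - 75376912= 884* ( - 85268) 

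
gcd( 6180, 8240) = 2060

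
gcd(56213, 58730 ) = 839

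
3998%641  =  152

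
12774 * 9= 114966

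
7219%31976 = 7219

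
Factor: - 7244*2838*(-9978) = 205132433616 = 2^4*3^2*11^1*43^1 * 1663^1*1811^1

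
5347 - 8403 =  - 3056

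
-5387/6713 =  - 5387/6713 = - 0.80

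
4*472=1888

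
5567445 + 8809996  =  14377441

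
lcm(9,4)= 36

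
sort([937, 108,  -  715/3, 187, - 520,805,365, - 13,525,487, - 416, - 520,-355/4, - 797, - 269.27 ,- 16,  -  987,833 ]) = [ - 987,-797,  -  520, - 520,  -  416,-269.27,-715/3, - 355/4, - 16,  -  13,108,187,365,487,525,805,833, 937 ]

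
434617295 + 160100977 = 594718272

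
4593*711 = 3265623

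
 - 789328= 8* (-98666)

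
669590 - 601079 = 68511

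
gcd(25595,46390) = 5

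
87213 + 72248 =159461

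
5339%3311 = 2028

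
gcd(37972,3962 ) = 2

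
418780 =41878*10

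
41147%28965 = 12182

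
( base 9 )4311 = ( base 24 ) 5C1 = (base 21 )73J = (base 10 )3169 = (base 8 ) 6141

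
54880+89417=144297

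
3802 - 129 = 3673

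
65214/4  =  32607/2= 16303.50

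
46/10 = 4 + 3/5 = 4.60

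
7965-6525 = 1440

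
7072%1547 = 884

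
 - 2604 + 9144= 6540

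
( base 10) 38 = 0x26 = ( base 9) 42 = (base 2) 100110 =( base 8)46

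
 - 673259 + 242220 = -431039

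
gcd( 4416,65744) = 16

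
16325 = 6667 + 9658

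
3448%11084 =3448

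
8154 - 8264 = - 110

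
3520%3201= 319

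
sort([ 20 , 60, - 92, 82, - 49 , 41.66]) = [ - 92, - 49,20, 41.66,60,82 ]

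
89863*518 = 46549034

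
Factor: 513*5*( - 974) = -2498310 = -2^1*3^3*5^1*19^1*487^1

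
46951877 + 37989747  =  84941624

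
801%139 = 106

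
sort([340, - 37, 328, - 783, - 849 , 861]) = [ - 849, - 783, - 37,328 , 340, 861] 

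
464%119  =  107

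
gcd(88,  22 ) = 22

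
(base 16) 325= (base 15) 38a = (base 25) 175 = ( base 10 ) 805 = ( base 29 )RM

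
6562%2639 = 1284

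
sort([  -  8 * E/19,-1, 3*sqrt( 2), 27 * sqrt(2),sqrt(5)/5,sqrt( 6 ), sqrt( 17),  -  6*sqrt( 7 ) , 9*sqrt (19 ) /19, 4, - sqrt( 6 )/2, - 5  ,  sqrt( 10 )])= [ - 6 * sqrt ( 7 ), - 5, - sqrt(6 )/2, - 8*E/19, - 1, sqrt(5)/5,9*sqrt( 19 ) /19,sqrt(6 ),sqrt( 10),4,sqrt(17 ), 3*sqrt (2 ), 27*sqrt(2) ]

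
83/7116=83/7116 = 0.01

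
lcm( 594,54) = 594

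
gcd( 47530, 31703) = 49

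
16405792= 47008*349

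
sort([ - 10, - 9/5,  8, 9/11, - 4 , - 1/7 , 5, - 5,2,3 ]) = [ - 10, - 5, - 4, - 9/5,- 1/7, 9/11,2,3, 5,  8] 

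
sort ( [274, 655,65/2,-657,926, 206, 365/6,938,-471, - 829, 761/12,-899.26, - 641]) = [-899.26,-829,-657,-641,-471  ,  65/2, 365/6, 761/12, 206, 274, 655, 926, 938]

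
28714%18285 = 10429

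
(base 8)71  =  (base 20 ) 2H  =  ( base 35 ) 1M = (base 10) 57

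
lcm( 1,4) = 4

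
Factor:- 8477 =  - 7^2* 173^1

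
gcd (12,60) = 12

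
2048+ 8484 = 10532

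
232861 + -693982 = -461121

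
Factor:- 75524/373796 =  - 17^( - 1 ) * 23^( - 1)*79^1 = - 79/391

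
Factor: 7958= 2^1*23^1*173^1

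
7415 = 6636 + 779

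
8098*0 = 0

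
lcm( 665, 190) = 1330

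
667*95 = 63365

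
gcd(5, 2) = 1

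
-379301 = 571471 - 950772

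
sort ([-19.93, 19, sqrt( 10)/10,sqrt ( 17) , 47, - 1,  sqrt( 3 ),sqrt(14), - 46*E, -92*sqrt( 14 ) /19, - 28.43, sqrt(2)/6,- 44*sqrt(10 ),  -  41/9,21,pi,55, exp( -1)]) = [  -  44*sqrt(10), - 46*E, - 28.43, - 19.93, -92*sqrt ( 14) /19, - 41/9, - 1, sqrt(2 )/6 , sqrt( 10)/10 , exp( - 1), sqrt(3),pi,sqrt( 14),sqrt(17)  ,  19,21,  47,55 ]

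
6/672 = 1/112 = 0.01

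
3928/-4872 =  - 491/609= - 0.81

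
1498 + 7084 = 8582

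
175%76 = 23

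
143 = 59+84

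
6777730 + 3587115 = 10364845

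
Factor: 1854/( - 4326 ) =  - 3/7 = - 3^1 * 7^(-1)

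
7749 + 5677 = 13426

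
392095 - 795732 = - 403637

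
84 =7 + 77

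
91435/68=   1344 + 43/68= 1344.63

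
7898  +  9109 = 17007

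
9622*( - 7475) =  - 71924450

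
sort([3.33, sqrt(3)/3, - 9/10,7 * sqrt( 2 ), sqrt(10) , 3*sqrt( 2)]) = [-9/10,sqrt( 3 ) /3,sqrt( 10),3.33,3*sqrt( 2), 7*sqrt( 2) ] 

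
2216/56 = 39+4/7=39.57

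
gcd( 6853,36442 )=7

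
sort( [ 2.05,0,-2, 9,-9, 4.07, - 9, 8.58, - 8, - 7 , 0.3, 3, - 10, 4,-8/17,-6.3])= [ - 10, - 9,  -  9,-8, - 7, - 6.3, - 2,  -  8/17,0, 0.3,2.05,3, 4,4.07, 8.58,9]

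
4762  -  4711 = 51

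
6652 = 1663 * 4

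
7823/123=63 +74/123 =63.60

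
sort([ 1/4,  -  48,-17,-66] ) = [-66 ,-48,  -  17,  1/4 ] 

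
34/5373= 34/5373 =0.01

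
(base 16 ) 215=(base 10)533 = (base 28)j1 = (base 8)1025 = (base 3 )201202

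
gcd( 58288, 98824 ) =8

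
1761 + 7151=8912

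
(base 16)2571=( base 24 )GF9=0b10010101110001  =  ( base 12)5669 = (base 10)9585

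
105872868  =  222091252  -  116218384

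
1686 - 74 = 1612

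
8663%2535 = 1058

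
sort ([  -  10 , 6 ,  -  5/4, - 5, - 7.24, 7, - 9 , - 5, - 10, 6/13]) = [ - 10, - 10, - 9, - 7.24, - 5, - 5 , - 5/4,6/13,  6, 7]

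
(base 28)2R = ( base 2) 1010011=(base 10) 83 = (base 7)146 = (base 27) 32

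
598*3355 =2006290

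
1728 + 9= 1737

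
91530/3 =30510 = 30510.00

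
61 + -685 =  - 624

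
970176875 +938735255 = 1908912130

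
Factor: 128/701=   2^7*701^( - 1)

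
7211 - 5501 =1710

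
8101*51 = 413151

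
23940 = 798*30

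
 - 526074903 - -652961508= 126886605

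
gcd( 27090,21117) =3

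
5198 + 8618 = 13816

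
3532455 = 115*30717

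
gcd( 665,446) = 1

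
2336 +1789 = 4125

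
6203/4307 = 6203/4307=1.44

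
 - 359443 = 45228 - 404671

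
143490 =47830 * 3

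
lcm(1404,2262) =40716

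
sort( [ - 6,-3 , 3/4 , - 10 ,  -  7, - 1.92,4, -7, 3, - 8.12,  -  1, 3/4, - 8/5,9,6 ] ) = [ - 10, - 8.12, - 7, - 7 , -6,-3,-1.92  , -8/5, - 1, 3/4, 3/4, 3, 4  ,  6,  9] 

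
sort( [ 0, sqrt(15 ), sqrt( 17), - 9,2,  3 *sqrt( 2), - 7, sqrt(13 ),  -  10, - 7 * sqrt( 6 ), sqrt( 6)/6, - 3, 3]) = [ - 7*sqrt( 6 ), - 10, - 9, - 7, - 3, 0, sqrt( 6)/6,2, 3,sqrt(13 ), sqrt( 15),sqrt(17),3 * sqrt( 2 ) ]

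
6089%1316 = 825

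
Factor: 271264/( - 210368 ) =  -49/38 = -2^( -1)*7^2*19^( - 1 )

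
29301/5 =29301/5 = 5860.20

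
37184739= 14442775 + 22741964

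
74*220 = 16280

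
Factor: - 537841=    - 537841^1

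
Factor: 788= 2^2*197^1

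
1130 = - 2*( - 565) 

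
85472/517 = 165  +  167/517=165.32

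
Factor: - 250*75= -2^1*3^1 * 5^5 = -18750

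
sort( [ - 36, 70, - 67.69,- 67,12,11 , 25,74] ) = [ - 67.69, - 67,  -  36, 11,12,25, 70,74]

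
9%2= 1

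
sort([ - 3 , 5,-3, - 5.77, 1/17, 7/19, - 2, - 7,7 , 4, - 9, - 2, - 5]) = [-9,-7 , - 5.77, - 5,-3,-3,  -  2,-2,  1/17,7/19, 4,5,7 ]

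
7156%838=452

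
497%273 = 224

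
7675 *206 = 1581050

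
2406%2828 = 2406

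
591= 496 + 95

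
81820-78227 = 3593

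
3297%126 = 21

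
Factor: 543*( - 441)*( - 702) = 168103026 = 2^1 *3^6*7^2*13^1*181^1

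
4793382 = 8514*563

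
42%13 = 3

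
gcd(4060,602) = 14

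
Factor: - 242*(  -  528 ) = 2^5*3^1*11^3  =  127776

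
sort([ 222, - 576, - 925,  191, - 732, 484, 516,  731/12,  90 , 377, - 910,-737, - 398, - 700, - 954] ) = [ - 954 , - 925,-910, -737, - 732, - 700, - 576,-398, 731/12, 90, 191  ,  222, 377 , 484, 516] 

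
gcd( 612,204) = 204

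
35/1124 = 35/1124=0.03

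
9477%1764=657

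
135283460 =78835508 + 56447952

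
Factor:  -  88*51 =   -  4488=- 2^3 * 3^1*11^1*17^1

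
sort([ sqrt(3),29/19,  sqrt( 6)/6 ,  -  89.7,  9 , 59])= [ - 89.7,sqrt(6 )/6,29/19, sqrt ( 3),9,59] 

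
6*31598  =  189588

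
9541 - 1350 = 8191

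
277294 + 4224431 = 4501725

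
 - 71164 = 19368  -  90532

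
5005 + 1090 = 6095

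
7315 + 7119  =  14434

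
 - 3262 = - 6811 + 3549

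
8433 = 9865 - 1432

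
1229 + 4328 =5557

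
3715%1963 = 1752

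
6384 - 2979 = 3405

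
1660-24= 1636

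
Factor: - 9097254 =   -  2^1 * 3^2*229^1*2207^1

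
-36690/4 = - 9173 + 1/2 = -9172.50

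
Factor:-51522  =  -2^1 * 3^1 *31^1 * 277^1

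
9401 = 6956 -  -2445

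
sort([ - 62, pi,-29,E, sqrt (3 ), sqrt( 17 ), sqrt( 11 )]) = [ - 62, - 29,sqrt( 3 ),E, pi,sqrt( 11 ),sqrt(17 ) ]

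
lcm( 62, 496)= 496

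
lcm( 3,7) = 21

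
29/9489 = 29/9489 = 0.00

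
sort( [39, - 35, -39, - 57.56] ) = [ - 57.56, - 39,  -  35, 39] 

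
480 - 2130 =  - 1650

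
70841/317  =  70841/317 = 223.47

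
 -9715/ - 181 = 53 + 122/181 = 53.67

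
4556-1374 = 3182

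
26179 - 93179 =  - 67000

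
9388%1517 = 286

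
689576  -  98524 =591052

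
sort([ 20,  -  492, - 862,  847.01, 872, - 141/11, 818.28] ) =[ - 862,  -  492, - 141/11, 20, 818.28,  847.01,872] 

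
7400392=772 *9586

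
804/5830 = 402/2915 = 0.14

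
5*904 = 4520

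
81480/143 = 569 + 113/143 = 569.79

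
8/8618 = 4/4309 = 0.00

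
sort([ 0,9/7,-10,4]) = [-10,0,9/7, 4] 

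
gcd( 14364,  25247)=1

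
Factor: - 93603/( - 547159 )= 123/719 = 3^1*41^1*719^( - 1 )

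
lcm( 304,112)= 2128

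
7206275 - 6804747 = 401528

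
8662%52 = 30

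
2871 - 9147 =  - 6276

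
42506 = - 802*( - 53 ) 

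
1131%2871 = 1131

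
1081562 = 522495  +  559067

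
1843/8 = 230 + 3/8  =  230.38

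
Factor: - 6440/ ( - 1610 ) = 2^2 =4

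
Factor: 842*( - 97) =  - 81674 =- 2^1*97^1  *421^1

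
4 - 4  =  0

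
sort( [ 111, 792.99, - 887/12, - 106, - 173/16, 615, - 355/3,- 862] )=[ - 862, - 355/3,  -  106, - 887/12, - 173/16, 111, 615,  792.99 ]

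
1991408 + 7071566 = 9062974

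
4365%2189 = 2176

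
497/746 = 497/746 = 0.67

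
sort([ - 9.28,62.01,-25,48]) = [  -  25, - 9.28,  48,62.01]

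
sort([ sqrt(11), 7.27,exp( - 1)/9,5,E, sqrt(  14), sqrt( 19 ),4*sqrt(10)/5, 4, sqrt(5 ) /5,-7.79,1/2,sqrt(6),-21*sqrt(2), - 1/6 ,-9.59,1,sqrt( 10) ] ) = [ - 21*sqrt(2), - 9.59, - 7.79, - 1/6, exp( - 1)/9,sqrt(5) /5,1/2, 1,sqrt (6),  4*sqrt(10)/5,E, sqrt( 10),  sqrt(11 ), sqrt( 14),4,  sqrt(19) , 5,7.27] 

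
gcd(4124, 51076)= 4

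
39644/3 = 13214+ 2/3 = 13214.67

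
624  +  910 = 1534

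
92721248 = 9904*9362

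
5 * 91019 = 455095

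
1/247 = 1/247 = 0.00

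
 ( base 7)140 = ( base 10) 77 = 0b1001101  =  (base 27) 2N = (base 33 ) 2b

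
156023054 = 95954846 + 60068208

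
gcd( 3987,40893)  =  3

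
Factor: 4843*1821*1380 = 2^2*3^2*5^1*23^1*29^1*167^1*607^1 = 12170362140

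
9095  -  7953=1142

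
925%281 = 82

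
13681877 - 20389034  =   - 6707157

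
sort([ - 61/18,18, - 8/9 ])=[ - 61/18,  -  8/9,  18] 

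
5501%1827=20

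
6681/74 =6681/74 = 90.28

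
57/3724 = 3/196 =0.02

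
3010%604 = 594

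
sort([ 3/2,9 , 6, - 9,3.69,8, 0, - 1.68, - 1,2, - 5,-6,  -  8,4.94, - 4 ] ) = [  -  9, - 8,-6, - 5, - 4,-1.68,  -  1,0,3/2  ,  2,  3.69,4.94,6,8, 9]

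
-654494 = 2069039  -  2723533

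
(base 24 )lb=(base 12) 36b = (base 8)1003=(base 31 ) gj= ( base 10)515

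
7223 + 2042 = 9265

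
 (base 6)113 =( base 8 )55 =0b101101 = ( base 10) 45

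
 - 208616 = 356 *( - 586)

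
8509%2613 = 670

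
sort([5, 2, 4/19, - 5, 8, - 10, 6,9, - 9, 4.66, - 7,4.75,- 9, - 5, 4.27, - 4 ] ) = [  -  10, - 9, - 9,-7, - 5,  -  5, - 4,  4/19, 2 , 4.27 , 4.66, 4.75,  5, 6,8,9 ]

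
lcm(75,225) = 225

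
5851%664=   539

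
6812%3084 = 644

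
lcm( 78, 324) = 4212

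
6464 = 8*808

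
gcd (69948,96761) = 1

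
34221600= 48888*700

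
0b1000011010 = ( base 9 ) 657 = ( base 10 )538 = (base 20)16I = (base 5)4123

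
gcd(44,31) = 1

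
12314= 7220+5094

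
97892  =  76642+21250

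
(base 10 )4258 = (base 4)1002202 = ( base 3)12211201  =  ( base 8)10242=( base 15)13dd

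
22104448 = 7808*2831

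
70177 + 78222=148399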